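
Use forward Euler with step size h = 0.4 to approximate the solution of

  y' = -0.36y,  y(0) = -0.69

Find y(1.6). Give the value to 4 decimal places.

-0.3705

Euler: y_{n+1} = y_n + h·f(t_n, y_n).
t=0.000000, y=-0.690000: f=0.248400 → y ← -0.690000 + 0.4·0.248400 = -0.590640
t=0.400000, y=-0.590640: f=0.212630 → y ← -0.590640 + 0.4·0.212630 = -0.505588
t=0.800000, y=-0.505588: f=0.182012 → y ← -0.505588 + 0.4·0.182012 = -0.432783
t=1.200000, y=-0.432783: f=0.155802 → y ← -0.432783 + 0.4·0.155802 = -0.370462
y(1.6) ≈ -0.3705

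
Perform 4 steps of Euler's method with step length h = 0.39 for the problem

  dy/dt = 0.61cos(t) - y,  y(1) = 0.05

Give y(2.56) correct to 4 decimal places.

-0.1123

Euler: y_{n+1} = y_n + h·f(t_n, y_n).
t=1.000000, y=0.050000: f=0.279584 → y ← 0.050000 + 0.39·0.279584 = 0.159038
t=1.390000, y=0.159038: f=-0.049352 → y ← 0.159038 + 0.39·(-0.049352) = 0.139791
t=1.780000, y=0.139791: f=-0.266476 → y ← 0.139791 + 0.39·(-0.266476) = 0.035865
t=2.170000, y=0.035865: f=-0.379896 → y ← 0.035865 + 0.39·(-0.379896) = -0.112294
y(2.56) ≈ -0.1123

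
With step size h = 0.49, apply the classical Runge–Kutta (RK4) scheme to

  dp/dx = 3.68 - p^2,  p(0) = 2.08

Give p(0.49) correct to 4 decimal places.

1.9665

RK4: k1 = f(x_n, p_n); k2 = f(x_n + h/2, p_n + (h/2)·k1); k3 = f(x_n + h/2, p_n + (h/2)·k2); k4 = f(x_n + h, p_n + h·k3); p_{n+1} = p_n + (h/6)·(k1 + 2k2 + 2k3 + k4).
x=0.000000, p=2.080000:
  k1 = f(0.000000, 2.080000) = -0.646400
  k2 = f(0.245000, 1.921632) = -0.012670
  k3 = f(0.245000, 2.076896) = -0.633497
  k4 = f(0.490000, 1.769587) = 0.548563
  p ← 2.080000 + (0.49/6)·(k1 + 2k2 + 2k3 + k4) = 1.966470
p(0.49) ≈ 1.9665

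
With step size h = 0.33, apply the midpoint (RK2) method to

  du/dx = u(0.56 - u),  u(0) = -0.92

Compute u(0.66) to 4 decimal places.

-3.4262

Midpoint: k1 = f(x_n, u_n); k2 = f(x_n + h/2, u_n + (h/2)·k1); u_{n+1} = u_n + h·k2.
x=0.000000, u=-0.920000:
  k1 = f(0.000000, -0.920000) = -1.361600
  k2 = f(0.165000, -1.144664) = -1.951268
  u ← -0.920000 + 0.33·(-1.951268) = -1.563918
x=0.330000, u=-1.563918:
  k1 = f(0.330000, -1.563918) = -3.321635
  k2 = f(0.495000, -2.111988) = -5.643207
  u ← -1.563918 + 0.33·(-5.643207) = -3.426176
u(0.66) ≈ -3.4262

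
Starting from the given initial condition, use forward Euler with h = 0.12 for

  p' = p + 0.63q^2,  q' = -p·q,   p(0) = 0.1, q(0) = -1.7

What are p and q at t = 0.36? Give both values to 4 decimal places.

0.8501, -1.5001

Euler on (p,q): p_{n+1} = p_n + h·p', q_{n+1} = q_n + h·q'.
0.000000: (0.100000, -1.700000); f=(1.920700, 0.170000) → (0.330484, -1.679600)
0.120000: (0.330484, -1.679600); f=(2.107749, 0.555081) → (0.583414, -1.612990)
0.240000: (0.583414, -1.612990); f=(2.222509, 0.941041) → (0.850115, -1.500065)
(p(0.36), q(0.36)) ≈ (0.8501, -1.5001)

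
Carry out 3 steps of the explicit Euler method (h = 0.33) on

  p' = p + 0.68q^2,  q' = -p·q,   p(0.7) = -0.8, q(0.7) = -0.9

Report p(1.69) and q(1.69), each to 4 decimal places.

-0.6902, -1.8968

Euler on (p,q): p_{n+1} = p_n + h·p', q_{n+1} = q_n + h·q'.
0.700000: (-0.800000, -0.900000); f=(-0.249200, -0.720000) → (-0.882236, -1.137600)
1.030000: (-0.882236, -1.137600); f=(-0.002225, -1.003632) → (-0.882970, -1.468798)
1.360000: (-0.882970, -1.468798); f=(0.584041, -1.296905) → (-0.690237, -1.896777)
(p(1.69), q(1.69)) ≈ (-0.6902, -1.8968)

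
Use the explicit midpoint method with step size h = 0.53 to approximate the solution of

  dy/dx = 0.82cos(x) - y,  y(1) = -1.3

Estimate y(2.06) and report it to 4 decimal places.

-0.5439

Midpoint: k1 = f(x_n, y_n); k2 = f(x_n + h/2, y_n + (h/2)·k1); y_{n+1} = y_n + h·k2.
x=1.000000, y=-1.300000:
  k1 = f(1.000000, -1.300000) = 1.743048
  k2 = f(1.265000, -0.838092) = 1.084955
  y ← -1.300000 + 0.53·1.084955 = -0.724974
x=1.530000, y=-0.724974:
  k1 = f(1.530000, -0.724974) = 0.758417
  k2 = f(1.795000, -0.523993) = 0.341682
  y ← -0.724974 + 0.53·0.341682 = -0.543882
y(2.06) ≈ -0.5439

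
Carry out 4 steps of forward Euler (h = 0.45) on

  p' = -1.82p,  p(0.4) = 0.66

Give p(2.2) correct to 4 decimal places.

0.0007

Euler: p_{n+1} = p_n + h·f(s_n, p_n).
s=0.400000, p=0.660000: f=-1.201200 → p ← 0.660000 + 0.45·(-1.201200) = 0.119460
s=0.850000, p=0.119460: f=-0.217417 → p ← 0.119460 + 0.45·(-0.217417) = 0.021622
s=1.300000, p=0.021622: f=-0.039353 → p ← 0.021622 + 0.45·(-0.039353) = 0.003914
s=1.750000, p=0.003914: f=-0.007123 → p ← 0.003914 + 0.45·(-0.007123) = 0.000708
p(2.2) ≈ 0.0007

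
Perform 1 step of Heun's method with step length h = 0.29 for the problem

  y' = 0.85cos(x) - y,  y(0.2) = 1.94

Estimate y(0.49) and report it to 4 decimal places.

1.6535

Heun: k1 = f(x_n, y_n); k2 = f(x_n + h, y_n + h·k1); y_{n+1} = y_n + (h/2)·(k1 + k2).
x=0.200000, y=1.940000:
  k1 = f(0.200000, 1.940000) = -1.106943
  k2 = f(0.490000, 1.618986) = -0.869003
  y ← 1.940000 + (0.29/2)·(-1.106943 + (-0.869003)) = 1.653488
y(0.49) ≈ 1.6535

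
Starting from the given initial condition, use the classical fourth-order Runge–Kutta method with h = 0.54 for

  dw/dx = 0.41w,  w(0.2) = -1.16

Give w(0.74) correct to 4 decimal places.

-1.4475

RK4: k1 = f(x_n, w_n); k2 = f(x_n + h/2, w_n + (h/2)·k1); k3 = f(x_n + h/2, w_n + (h/2)·k2); k4 = f(x_n + h, w_n + h·k3); w_{n+1} = w_n + (h/6)·(k1 + 2k2 + 2k3 + k4).
x=0.200000, w=-1.160000:
  k1 = f(0.200000, -1.160000) = -0.475600
  k2 = f(0.470000, -1.288412) = -0.528249
  k3 = f(0.470000, -1.302627) = -0.534077
  k4 = f(0.740000, -1.448402) = -0.593845
  w ← -1.160000 + (0.54/6)·(k1 + 2k2 + 2k3 + k4) = -1.447469
w(0.74) ≈ -1.4475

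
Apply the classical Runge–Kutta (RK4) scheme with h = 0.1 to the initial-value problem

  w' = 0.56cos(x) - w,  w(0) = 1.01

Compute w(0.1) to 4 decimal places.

0.9671

RK4: k1 = f(x_n, w_n); k2 = f(x_n + h/2, w_n + (h/2)·k1); k3 = f(x_n + h/2, w_n + (h/2)·k2); k4 = f(x_n + h, w_n + h·k3); w_{n+1} = w_n + (h/6)·(k1 + 2k2 + 2k3 + k4).
x=0.000000, w=1.010000:
  k1 = f(0.000000, 1.010000) = -0.450000
  k2 = f(0.050000, 0.987500) = -0.428200
  k3 = f(0.050000, 0.988590) = -0.429290
  k4 = f(0.100000, 0.967071) = -0.409869
  w ← 1.010000 + (0.1/6)·(k1 + 2k2 + 2k3 + k4) = 0.967086
w(0.1) ≈ 0.9671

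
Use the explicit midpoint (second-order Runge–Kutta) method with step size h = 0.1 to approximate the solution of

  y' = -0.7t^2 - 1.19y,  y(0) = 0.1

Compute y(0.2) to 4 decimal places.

Midpoint: k1 = f(t_n, y_n); k2 = f(t_n + h/2, y_n + (h/2)·k1); y_{n+1} = y_n + h·k2.
t=0.000000, y=0.100000:
  k1 = f(0.000000, 0.100000) = -0.119000
  k2 = f(0.050000, 0.094050) = -0.113670
  y ← 0.100000 + 0.1·(-0.113670) = 0.088633
t=0.100000, y=0.088633:
  k1 = f(0.100000, 0.088633) = -0.112473
  k2 = f(0.150000, 0.083009) = -0.114531
  y ← 0.088633 + 0.1·(-0.114531) = 0.077180
y(0.2) ≈ 0.0772

0.0772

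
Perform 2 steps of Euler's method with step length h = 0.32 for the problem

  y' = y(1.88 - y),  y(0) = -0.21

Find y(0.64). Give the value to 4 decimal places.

Euler: y_{n+1} = y_n + h·f(t_n, y_n).
t=0.000000, y=-0.210000: f=-0.438900 → y ← -0.210000 + 0.32·(-0.438900) = -0.350448
t=0.320000, y=-0.350448: f=-0.781656 → y ← -0.350448 + 0.32·(-0.781656) = -0.600578
y(0.64) ≈ -0.6006

-0.6006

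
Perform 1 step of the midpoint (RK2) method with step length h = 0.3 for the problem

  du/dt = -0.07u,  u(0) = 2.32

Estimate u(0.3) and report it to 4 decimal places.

2.2718

Midpoint: k1 = f(t_n, u_n); k2 = f(t_n + h/2, u_n + (h/2)·k1); u_{n+1} = u_n + h·k2.
t=0.000000, u=2.320000:
  k1 = f(0.000000, 2.320000) = -0.162400
  k2 = f(0.150000, 2.295640) = -0.160695
  u ← 2.320000 + 0.3·(-0.160695) = 2.271792
u(0.3) ≈ 2.2718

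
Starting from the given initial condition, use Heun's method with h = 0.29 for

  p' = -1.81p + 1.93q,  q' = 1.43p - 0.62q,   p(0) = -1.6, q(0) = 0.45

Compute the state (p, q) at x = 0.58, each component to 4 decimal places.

Heun on (p,q): k1 = f(x_n, state_n); k2 = f(x_n + h, state_n + h·k1); state_{n+1} = state_n + (h/2)·(k1 + k2).
0.000000: (-1.600000, 0.450000)
  k1 = (3.764500, -2.567000)
  predictor → (-0.508295, -0.294430)
  k2 = (0.351764, -0.544315)
  → (-1.003142, -0.001141)
0.290000: (-1.003142, -0.001141)
  k1 = (1.813485, -1.433785)
  predictor → (-0.477231, -0.416938)
  k2 = (0.059097, -0.423939)
  → (-0.731617, -0.270511)
(p(0.58), q(0.58)) ≈ (-0.7316, -0.2705)

-0.7316, -0.2705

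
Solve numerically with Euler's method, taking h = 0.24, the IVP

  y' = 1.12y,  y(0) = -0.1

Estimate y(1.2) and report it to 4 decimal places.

Euler: y_{n+1} = y_n + h·f(s_n, y_n).
s=0.000000, y=-0.100000: f=-0.112000 → y ← -0.100000 + 0.24·(-0.112000) = -0.126880
s=0.240000, y=-0.126880: f=-0.142106 → y ← -0.126880 + 0.24·(-0.142106) = -0.160985
s=0.480000, y=-0.160985: f=-0.180304 → y ← -0.160985 + 0.24·(-0.180304) = -0.204258
s=0.720000, y=-0.204258: f=-0.228769 → y ← -0.204258 + 0.24·(-0.228769) = -0.259163
s=0.960000, y=-0.259163: f=-0.290262 → y ← -0.259163 + 0.24·(-0.290262) = -0.328826
y(1.2) ≈ -0.3288

-0.3288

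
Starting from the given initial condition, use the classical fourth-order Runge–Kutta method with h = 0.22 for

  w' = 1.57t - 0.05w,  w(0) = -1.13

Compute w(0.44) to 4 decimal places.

-0.9545

RK4: k1 = f(t_n, w_n); k2 = f(t_n + h/2, w_n + (h/2)·k1); k3 = f(t_n + h/2, w_n + (h/2)·k2); k4 = f(t_n + h, w_n + h·k3); w_{n+1} = w_n + (h/6)·(k1 + 2k2 + 2k3 + k4).
t=0.000000, w=-1.130000:
  k1 = f(0.000000, -1.130000) = 0.056500
  k2 = f(0.110000, -1.123785) = 0.228889
  k3 = f(0.110000, -1.104822) = 0.227941
  k4 = f(0.220000, -1.079853) = 0.399393
  w ← -1.130000 + (0.22/6)·(k1 + 2k2 + 2k3 + k4) = -1.079783
t=0.220000, w=-1.079783:
  k1 = f(0.220000, -1.079783) = 0.399389
  k2 = f(0.330000, -1.035850) = 0.569893
  k3 = f(0.330000, -1.017095) = 0.568955
  k4 = f(0.440000, -0.954613) = 0.738531
  w ← -1.079783 + (0.22/6)·(k1 + 2k2 + 2k3 + k4) = -0.954544
w(0.44) ≈ -0.9545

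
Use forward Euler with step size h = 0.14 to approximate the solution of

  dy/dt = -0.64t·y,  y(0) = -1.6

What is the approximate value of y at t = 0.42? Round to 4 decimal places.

Euler: y_{n+1} = y_n + h·f(t_n, y_n).
t=0.000000, y=-1.600000: f=0.000000 → y ← -1.600000 + 0.14·0.000000 = -1.600000
t=0.140000, y=-1.600000: f=0.143360 → y ← -1.600000 + 0.14·0.143360 = -1.579930
t=0.280000, y=-1.579930: f=0.283123 → y ← -1.579930 + 0.14·0.283123 = -1.540292
y(0.42) ≈ -1.5403

-1.5403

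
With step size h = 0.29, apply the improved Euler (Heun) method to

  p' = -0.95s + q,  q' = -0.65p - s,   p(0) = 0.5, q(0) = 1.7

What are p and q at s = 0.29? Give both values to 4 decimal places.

0.9394, 1.5172

Heun on (p,q): k1 = f(s_n, state_n); k2 = f(s_n + h, state_n + h·k1); state_{n+1} = state_n + (h/2)·(k1 + k2).
0.000000: (0.500000, 1.700000)
  k1 = (1.700000, -0.325000)
  predictor → (0.993000, 1.605750)
  k2 = (1.330250, -0.935450)
  → (0.939386, 1.517235)
(p(0.29), q(0.29)) ≈ (0.9394, 1.5172)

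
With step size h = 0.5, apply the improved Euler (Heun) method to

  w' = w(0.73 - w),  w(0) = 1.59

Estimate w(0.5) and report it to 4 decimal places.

Heun: k1 = f(s_n, w_n); k2 = f(s_n + h, w_n + h·k1); w_{n+1} = w_n + (h/2)·(k1 + k2).
s=0.000000, w=1.590000:
  k1 = f(0.000000, 1.590000) = -1.367400
  k2 = f(0.500000, 0.906300) = -0.159781
  w ← 1.590000 + (0.5/2)·(-1.367400 + (-0.159781)) = 1.208205
w(0.5) ≈ 1.2082

1.2082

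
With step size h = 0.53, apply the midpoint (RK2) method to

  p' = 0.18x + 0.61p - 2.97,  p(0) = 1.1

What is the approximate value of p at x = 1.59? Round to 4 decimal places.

-4.6345

Midpoint: k1 = f(x_n, p_n); k2 = f(x_n + h/2, p_n + (h/2)·k1); p_{n+1} = p_n + h·k2.
x=0.000000, p=1.100000:
  k1 = f(0.000000, 1.100000) = -2.299000
  k2 = f(0.265000, 0.490765) = -2.622933
  p ← 1.100000 + 0.53·(-2.622933) = -0.290155
x=0.530000, p=-0.290155:
  k1 = f(0.530000, -0.290155) = -3.051594
  k2 = f(0.795000, -1.098827) = -3.497185
  p ← -0.290155 + 0.53·(-3.497185) = -2.143663
x=1.060000, p=-2.143663:
  k1 = f(1.060000, -2.143663) = -4.086834
  k2 = f(1.325000, -3.226674) = -4.699771
  p ← -2.143663 + 0.53·(-4.699771) = -4.634541
p(1.59) ≈ -4.6345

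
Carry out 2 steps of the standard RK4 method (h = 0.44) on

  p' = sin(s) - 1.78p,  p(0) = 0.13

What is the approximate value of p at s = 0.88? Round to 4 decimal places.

RK4: k1 = f(s_n, p_n); k2 = f(s_n + h/2, p_n + (h/2)·k1); k3 = f(s_n + h/2, p_n + (h/2)·k2); k4 = f(s_n + h, p_n + h·k3); p_{n+1} = p_n + (h/6)·(k1 + 2k2 + 2k3 + k4).
s=0.000000, p=0.130000:
  k1 = f(0.000000, 0.130000) = -0.231400
  k2 = f(0.220000, 0.079092) = 0.077446
  k3 = f(0.220000, 0.147038) = -0.043498
  k4 = f(0.440000, 0.110861) = 0.228607
  p ← 0.130000 + (0.44/6)·(k1 + 2k2 + 2k3 + k4) = 0.134774
s=0.440000, p=0.134774:
  k1 = f(0.440000, 0.134774) = 0.186041
  k2 = f(0.660000, 0.175703) = 0.300365
  k3 = f(0.660000, 0.200854) = 0.255596
  k4 = f(0.880000, 0.247236) = 0.330658
  p ← 0.134774 + (0.44/6)·(k1 + 2k2 + 2k3 + k4) = 0.254206
p(0.88) ≈ 0.2542

0.2542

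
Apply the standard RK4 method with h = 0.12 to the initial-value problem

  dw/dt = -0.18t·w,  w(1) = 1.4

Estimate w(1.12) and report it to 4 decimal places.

RK4: k1 = f(t_n, w_n); k2 = f(t_n + h/2, w_n + (h/2)·k1); k3 = f(t_n + h/2, w_n + (h/2)·k2); k4 = f(t_n + h, w_n + h·k3); w_{n+1} = w_n + (h/6)·(k1 + 2k2 + 2k3 + k4).
t=1.000000, w=1.400000:
  k1 = f(1.000000, 1.400000) = -0.252000
  k2 = f(1.060000, 1.384880) = -0.264235
  k3 = f(1.060000, 1.384146) = -0.264095
  k4 = f(1.120000, 1.368309) = -0.275851
  w ← 1.400000 + (0.12/6)·(k1 + 2k2 + 2k3 + k4) = 1.368310
w(1.12) ≈ 1.3683

1.3683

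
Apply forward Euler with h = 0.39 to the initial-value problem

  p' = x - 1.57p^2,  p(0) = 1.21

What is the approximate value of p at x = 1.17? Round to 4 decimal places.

0.6090

Euler: p_{n+1} = p_n + h·f(x_n, p_n).
x=0.000000, p=1.210000: f=-2.298637 → p ← 1.210000 + 0.39·(-2.298637) = 0.313532
x=0.390000, p=0.313532: f=0.235666 → p ← 0.313532 + 0.39·0.235666 = 0.405441
x=0.780000, p=0.405441: f=0.521919 → p ← 0.405441 + 0.39·0.521919 = 0.608990
p(1.17) ≈ 0.6090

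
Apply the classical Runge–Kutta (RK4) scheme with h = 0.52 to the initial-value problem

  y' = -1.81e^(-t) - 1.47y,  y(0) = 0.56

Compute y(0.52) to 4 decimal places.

RK4: k1 = f(t_n, y_n); k2 = f(t_n + h/2, y_n + (h/2)·k1); k3 = f(t_n + h/2, y_n + (h/2)·k2); k4 = f(t_n + h, y_n + h·k3); y_{n+1} = y_n + (h/6)·(k1 + 2k2 + 2k3 + k4).
t=0.000000, y=0.560000:
  k1 = f(0.000000, 0.560000) = -2.633200
  k2 = f(0.260000, -0.124632) = -1.212394
  k3 = f(0.260000, 0.244777) = -1.755426
  k4 = f(0.520000, -0.352822) = -0.557434
  y ← 0.560000 + (0.52/6)·(k1 + 2k2 + 2k3 + k4) = -0.230944
y(0.52) ≈ -0.2309

-0.2309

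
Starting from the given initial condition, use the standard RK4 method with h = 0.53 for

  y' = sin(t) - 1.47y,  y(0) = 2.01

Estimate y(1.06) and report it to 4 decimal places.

RK4: k1 = f(t_n, y_n); k2 = f(t_n + h/2, y_n + (h/2)·k1); k3 = f(t_n + h/2, y_n + (h/2)·k2); k4 = f(t_n + h, y_n + h·k3); y_{n+1} = y_n + (h/6)·(k1 + 2k2 + 2k3 + k4).
t=0.000000, y=2.010000:
  k1 = f(0.000000, 2.010000) = -2.954700
  k2 = f(0.265000, 1.227005) = -1.541787
  k3 = f(0.265000, 1.601426) = -2.092187
  k4 = f(0.530000, 0.901141) = -0.819143
  y ← 2.010000 + (0.53/6)·(k1 + 2k2 + 2k3 + k4) = 1.034642
t=0.530000, y=1.034642:
  k1 = f(0.530000, 1.034642) = -1.015390
  k2 = f(0.795000, 0.765563) = -0.411514
  k3 = f(0.795000, 0.925590) = -0.646754
  k4 = f(1.060000, 0.691862) = -0.144682
  y ← 1.034642 + (0.53/6)·(k1 + 2k2 + 2k3 + k4) = 0.745208
y(1.06) ≈ 0.7452

0.7452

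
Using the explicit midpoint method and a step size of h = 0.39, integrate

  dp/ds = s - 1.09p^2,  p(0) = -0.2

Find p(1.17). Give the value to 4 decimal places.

Midpoint: k1 = f(s_n, p_n); k2 = f(s_n + h/2, p_n + (h/2)·k1); p_{n+1} = p_n + h·k2.
s=0.000000, p=-0.200000:
  k1 = f(0.000000, -0.200000) = -0.043600
  k2 = f(0.195000, -0.208502) = 0.147614
  p ← -0.200000 + 0.39·0.147614 = -0.142430
s=0.390000, p=-0.142430:
  k1 = f(0.390000, -0.142430) = 0.367888
  k2 = f(0.585000, -0.070692) = 0.579553
  p ← -0.142430 + 0.39·0.579553 = 0.083595
s=0.780000, p=0.083595:
  k1 = f(0.780000, 0.083595) = 0.772383
  k2 = f(0.975000, 0.234210) = 0.915209
  p ← 0.083595 + 0.39·0.915209 = 0.440527
p(1.17) ≈ 0.4405

0.4405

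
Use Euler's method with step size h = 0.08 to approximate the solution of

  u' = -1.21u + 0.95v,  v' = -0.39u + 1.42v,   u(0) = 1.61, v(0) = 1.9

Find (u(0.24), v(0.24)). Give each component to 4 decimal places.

1.6169, 2.4561

Euler on (u,v): u_{n+1} = u_n + h·u', v_{n+1} = v_n + h·v'.
0.000000: (1.610000, 1.900000); f=(-0.143100, 2.070100) → (1.598552, 2.065608)
0.080000: (1.598552, 2.065608); f=(0.028080, 2.309728) → (1.600798, 2.250386)
0.160000: (1.600798, 2.250386); f=(0.200901, 2.571237) → (1.616870, 2.456085)
(u(0.24), v(0.24)) ≈ (1.6169, 2.4561)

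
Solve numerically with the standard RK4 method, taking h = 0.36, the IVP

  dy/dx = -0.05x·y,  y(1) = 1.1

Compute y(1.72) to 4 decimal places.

1.0474

RK4: k1 = f(x_n, y_n); k2 = f(x_n + h/2, y_n + (h/2)·k1); k3 = f(x_n + h/2, y_n + (h/2)·k2); k4 = f(x_n + h, y_n + h·k3); y_{n+1} = y_n + (h/6)·(k1 + 2k2 + 2k3 + k4).
x=1.000000, y=1.100000:
  k1 = f(1.000000, 1.100000) = -0.055000
  k2 = f(1.180000, 1.090100) = -0.064316
  k3 = f(1.180000, 1.088423) = -0.064217
  k4 = f(1.360000, 1.076882) = -0.073228
  y ← 1.100000 + (0.36/6)·(k1 + 2k2 + 2k3 + k4) = 1.076882
x=1.360000, y=1.076882:
  k1 = f(1.360000, 1.076882) = -0.073228
  k2 = f(1.540000, 1.063701) = -0.081905
  k3 = f(1.540000, 1.062139) = -0.081785
  k4 = f(1.720000, 1.047440) = -0.090080
  y ← 1.076882 + (0.36/6)·(k1 + 2k2 + 2k3 + k4) = 1.047441
y(1.72) ≈ 1.0474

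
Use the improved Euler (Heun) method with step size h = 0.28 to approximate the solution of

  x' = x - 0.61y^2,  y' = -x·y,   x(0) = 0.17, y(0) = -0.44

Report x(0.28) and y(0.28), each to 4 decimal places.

Heun on (x,y): k1 = f(s_n, state_n); k2 = f(s_n + h, state_n + h·k1); state_{n+1} = state_n + (h/2)·(k1 + k2).
0.000000: (0.170000, -0.440000)
  k1 = (0.051904, 0.074800)
  predictor → (0.184533, -0.419056)
  k2 = (0.077412, 0.077330)
  → (0.188104, -0.418702)
(x(0.28), y(0.28)) ≈ (0.1881, -0.4187)

0.1881, -0.4187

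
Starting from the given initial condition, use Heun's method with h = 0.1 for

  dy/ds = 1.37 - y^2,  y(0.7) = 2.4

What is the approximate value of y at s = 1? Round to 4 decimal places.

1.6631

Heun: k1 = f(s_n, y_n); k2 = f(s_n + h, y_n + h·k1); y_{n+1} = y_n + (h/2)·(k1 + k2).
s=0.700000, y=2.400000:
  k1 = f(0.700000, 2.400000) = -4.390000
  k2 = f(0.800000, 1.961000) = -2.475521
  y ← 2.400000 + (0.1/2)·(-4.390000 + (-2.475521)) = 2.056724
s=0.800000, y=2.056724:
  k1 = f(0.800000, 2.056724) = -2.860113
  k2 = f(0.900000, 1.770713) = -1.765423
  y ← 2.056724 + (0.1/2)·(-2.860113 + (-1.765423)) = 1.825447
s=0.900000, y=1.825447:
  k1 = f(0.900000, 1.825447) = -1.962257
  k2 = f(1.000000, 1.629221) = -1.284362
  y ← 1.825447 + (0.1/2)·(-1.962257 + (-1.284362)) = 1.663116
y(1) ≈ 1.6631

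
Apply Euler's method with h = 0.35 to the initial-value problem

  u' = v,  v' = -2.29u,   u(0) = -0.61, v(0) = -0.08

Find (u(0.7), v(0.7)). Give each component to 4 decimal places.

-0.4949, 0.9203

Euler on (u,v): u_{n+1} = u_n + h·u', v_{n+1} = v_n + h·v'.
0.000000: (-0.610000, -0.080000); f=(-0.080000, 1.396900) → (-0.638000, 0.408915)
0.350000: (-0.638000, 0.408915); f=(0.408915, 1.461020) → (-0.494880, 0.920272)
(u(0.7), v(0.7)) ≈ (-0.4949, 0.9203)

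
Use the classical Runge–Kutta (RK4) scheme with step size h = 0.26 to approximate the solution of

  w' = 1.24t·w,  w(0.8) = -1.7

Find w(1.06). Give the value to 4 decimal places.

-2.2943

RK4: k1 = f(t_n, w_n); k2 = f(t_n + h/2, w_n + (h/2)·k1); k3 = f(t_n + h/2, w_n + (h/2)·k2); k4 = f(t_n + h, w_n + h·k3); w_{n+1} = w_n + (h/6)·(k1 + 2k2 + 2k3 + k4).
t=0.800000, w=-1.700000:
  k1 = f(0.800000, -1.700000) = -1.686400
  k2 = f(0.930000, -1.919232) = -2.213258
  k3 = f(0.930000, -1.987724) = -2.292243
  k4 = f(1.060000, -2.295983) = -3.017840
  w ← -1.700000 + (0.26/6)·(k1 + 2k2 + 2k3 + k4) = -2.294327
w(1.06) ≈ -2.2943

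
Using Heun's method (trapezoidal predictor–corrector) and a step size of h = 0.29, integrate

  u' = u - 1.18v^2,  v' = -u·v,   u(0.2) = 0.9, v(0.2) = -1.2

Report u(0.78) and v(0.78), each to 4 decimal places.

Heun on (u,v): k1 = f(s_n, state_n); k2 = f(s_n + h, state_n + h·k1); state_{n+1} = state_n + (h/2)·(k1 + k2).
0.200000: (0.900000, -1.200000)
  k1 = (-0.799200, 1.080000)
  predictor → (0.668232, -0.886800)
  k2 = (-0.259737, 0.592588)
  → (0.746454, -0.957475)
0.490000: (0.746454, -0.957475)
  k1 = (-0.335320, 0.714711)
  predictor → (0.649211, -0.750209)
  k2 = (-0.014908, 0.487044)
  → (0.695671, -0.783220)
(u(0.78), v(0.78)) ≈ (0.6957, -0.7832)

0.6957, -0.7832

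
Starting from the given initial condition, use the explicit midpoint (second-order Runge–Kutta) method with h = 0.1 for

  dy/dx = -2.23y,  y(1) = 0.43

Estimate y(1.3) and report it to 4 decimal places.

Midpoint: k1 = f(x_n, y_n); k2 = f(x_n + h/2, y_n + (h/2)·k1); y_{n+1} = y_n + h·k2.
x=1.000000, y=0.430000:
  k1 = f(1.000000, 0.430000) = -0.958900
  k2 = f(1.050000, 0.382055) = -0.851983
  y ← 0.430000 + 0.1·(-0.851983) = 0.344802
x=1.100000, y=0.344802:
  k1 = f(1.100000, 0.344802) = -0.768908
  k2 = f(1.150000, 0.306356) = -0.683175
  y ← 0.344802 + 0.1·(-0.683175) = 0.276484
x=1.200000, y=0.276484:
  k1 = f(1.200000, 0.276484) = -0.616560
  k2 = f(1.250000, 0.245656) = -0.547813
  y ← 0.276484 + 0.1·(-0.547813) = 0.221703
y(1.3) ≈ 0.2217

0.2217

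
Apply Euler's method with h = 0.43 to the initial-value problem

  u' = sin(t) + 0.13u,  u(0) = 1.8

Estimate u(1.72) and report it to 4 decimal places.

3.1946

Euler: u_{n+1} = u_n + h·f(t_n, u_n).
t=0.000000, u=1.800000: f=0.234000 → u ← 1.800000 + 0.43·0.234000 = 1.900620
t=0.430000, u=1.900620: f=0.663951 → u ← 1.900620 + 0.43·0.663951 = 2.186119
t=0.860000, u=2.186119: f=1.042038 → u ← 2.186119 + 0.43·1.042038 = 2.634195
t=1.290000, u=2.634195: f=1.303280 → u ← 2.634195 + 0.43·1.303280 = 3.194606
u(1.72) ≈ 3.1946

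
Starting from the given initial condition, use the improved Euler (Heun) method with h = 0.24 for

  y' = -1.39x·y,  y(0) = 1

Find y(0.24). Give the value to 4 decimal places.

0.9600

Heun: k1 = f(x_n, y_n); k2 = f(x_n + h, y_n + h·k1); y_{n+1} = y_n + (h/2)·(k1 + k2).
x=0.000000, y=1.000000:
  k1 = f(0.000000, 1.000000) = 0.000000
  k2 = f(0.240000, 1.000000) = -0.333600
  y ← 1.000000 + (0.24/2)·(0.000000 + (-0.333600)) = 0.959968
y(0.24) ≈ 0.9600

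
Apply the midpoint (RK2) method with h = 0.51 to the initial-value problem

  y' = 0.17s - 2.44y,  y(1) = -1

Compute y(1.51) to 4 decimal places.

-0.4750

Midpoint: k1 = f(s_n, y_n); k2 = f(s_n + h/2, y_n + (h/2)·k1); y_{n+1} = y_n + h·k2.
s=1.000000, y=-1.000000:
  k1 = f(1.000000, -1.000000) = 2.610000
  k2 = f(1.255000, -0.334450) = 1.029408
  y ← -1.000000 + 0.51·1.029408 = -0.475002
y(1.51) ≈ -0.4750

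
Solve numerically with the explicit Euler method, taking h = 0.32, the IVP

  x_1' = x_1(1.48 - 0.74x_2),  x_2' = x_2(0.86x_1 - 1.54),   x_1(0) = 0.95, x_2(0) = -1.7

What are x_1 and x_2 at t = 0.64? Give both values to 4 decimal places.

3.1780, -1.3037

Euler on (x_1,x_2): x_1_{n+1} = x_1_n + h·x_1', x_2_{n+1} = x_2_n + h·x_2'.
0.000000: (0.950000, -1.700000); f=(2.601100, 1.229100) → (1.782352, -1.306688)
0.320000: (1.782352, -1.306688); f=(4.361325, 0.009378) → (3.177976, -1.303687)
(x_1(0.64), x_2(0.64)) ≈ (3.1780, -1.3037)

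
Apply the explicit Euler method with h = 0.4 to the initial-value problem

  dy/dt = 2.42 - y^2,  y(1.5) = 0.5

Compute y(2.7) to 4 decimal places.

Euler: y_{n+1} = y_n + h·f(t_n, y_n).
t=1.500000, y=0.500000: f=2.170000 → y ← 0.500000 + 0.4·2.170000 = 1.368000
t=1.900000, y=1.368000: f=0.548576 → y ← 1.368000 + 0.4·0.548576 = 1.587430
t=2.300000, y=1.587430: f=-0.099935 → y ← 1.587430 + 0.4·(-0.099935) = 1.547456
y(2.7) ≈ 1.5475

1.5475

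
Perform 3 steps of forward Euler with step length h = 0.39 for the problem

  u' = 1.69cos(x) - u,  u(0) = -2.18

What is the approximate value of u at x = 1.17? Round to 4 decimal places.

Euler: u_{n+1} = u_n + h·f(x_n, u_n).
x=0.000000, u=-2.180000: f=3.870000 → u ← -2.180000 + 0.39·3.870000 = -0.670700
x=0.390000, u=-0.670700: f=2.233796 → u ← -0.670700 + 0.39·2.233796 = 0.200481
x=0.780000, u=0.200481: f=1.000963 → u ← 0.200481 + 0.39·1.000963 = 0.590856
u(1.17) ≈ 0.5909

0.5909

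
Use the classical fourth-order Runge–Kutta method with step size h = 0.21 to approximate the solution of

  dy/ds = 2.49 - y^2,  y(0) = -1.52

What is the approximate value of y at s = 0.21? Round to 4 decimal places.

RK4: k1 = f(s_n, y_n); k2 = f(s_n + h/2, y_n + (h/2)·k1); k3 = f(s_n + h/2, y_n + (h/2)·k2); k4 = f(s_n + h, y_n + h·k3); y_{n+1} = y_n + (h/6)·(k1 + 2k2 + 2k3 + k4).
s=0.000000, y=-1.520000:
  k1 = f(0.000000, -1.520000) = 0.179600
  k2 = f(0.105000, -1.501142) = 0.236573
  k3 = f(0.105000, -1.495160) = 0.254497
  k4 = f(0.210000, -1.466556) = 0.339215
  y ← -1.520000 + (0.21/6)·(k1 + 2k2 + 2k3 + k4) = -1.467467
y(0.21) ≈ -1.4675

-1.4675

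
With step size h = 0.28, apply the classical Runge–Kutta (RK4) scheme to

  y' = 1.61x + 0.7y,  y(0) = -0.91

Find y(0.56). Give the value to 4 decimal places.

-1.0578

RK4: k1 = f(x_n, y_n); k2 = f(x_n + h/2, y_n + (h/2)·k1); k3 = f(x_n + h/2, y_n + (h/2)·k2); k4 = f(x_n + h, y_n + h·k3); y_{n+1} = y_n + (h/6)·(k1 + 2k2 + 2k3 + k4).
x=0.000000, y=-0.910000:
  k1 = f(0.000000, -0.910000) = -0.637000
  k2 = f(0.140000, -0.999180) = -0.474026
  k3 = f(0.140000, -0.976364) = -0.458055
  k4 = f(0.280000, -1.038255) = -0.275979
  y ← -0.910000 + (0.28/6)·(k1 + 2k2 + 2k3 + k4) = -1.039600
x=0.280000, y=-1.039600:
  k1 = f(0.280000, -1.039600) = -0.276920
  k2 = f(0.420000, -1.078369) = -0.078658
  k3 = f(0.420000, -1.050612) = -0.059228
  k4 = f(0.560000, -1.056184) = 0.162271
  y ← -1.039600 + (0.28/6)·(k1 + 2k2 + 2k3 + k4) = -1.057820
y(0.56) ≈ -1.0578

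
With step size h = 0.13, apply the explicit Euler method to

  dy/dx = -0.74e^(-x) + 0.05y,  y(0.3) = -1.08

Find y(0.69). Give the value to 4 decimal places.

Euler: y_{n+1} = y_n + h·f(x_n, y_n).
x=0.300000, y=-1.080000: f=-0.602205 → y ← -1.080000 + 0.13·(-0.602205) = -1.158287
x=0.430000, y=-1.158287: f=-0.539291 → y ← -1.158287 + 0.13·(-0.539291) = -1.228395
x=0.560000, y=-1.228395: f=-0.484114 → y ← -1.228395 + 0.13·(-0.484114) = -1.291329
y(0.69) ≈ -1.2913

-1.2913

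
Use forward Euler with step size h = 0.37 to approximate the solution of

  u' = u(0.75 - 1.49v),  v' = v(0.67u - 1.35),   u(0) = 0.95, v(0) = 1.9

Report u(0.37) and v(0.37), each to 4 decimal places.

0.2185, 1.3984

Euler on (u,v): u_{n+1} = u_n + h·u', v_{n+1} = v_n + h·v'.
0.000000: (0.950000, 1.900000); f=(-1.976950, -1.355650) → (0.218529, 1.398409)
(u(0.37), v(0.37)) ≈ (0.2185, 1.3984)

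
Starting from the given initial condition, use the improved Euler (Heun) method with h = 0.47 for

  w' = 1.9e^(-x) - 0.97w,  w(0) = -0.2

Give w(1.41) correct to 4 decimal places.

0.5801

Heun: k1 = f(x_n, w_n); k2 = f(x_n + h, w_n + h·k1); w_{n+1} = w_n + (h/2)·(k1 + k2).
x=0.000000, w=-0.200000:
  k1 = f(0.000000, -0.200000) = 2.094000
  k2 = f(0.470000, 0.784180) = 0.426850
  w ← -0.200000 + (0.47/2)·(2.094000 + 0.426850) = 0.392400
x=0.470000, w=0.392400:
  k1 = f(0.470000, 0.392400) = 0.806877
  k2 = f(0.940000, 0.771632) = -0.006290
  w ← 0.392400 + (0.47/2)·(0.806877 + (-0.006290)) = 0.580538
x=0.940000, w=0.580538:
  k1 = f(0.940000, 0.580538) = 0.179071
  k2 = f(1.410000, 0.664701) = -0.180888
  w ← 0.580538 + (0.47/2)·(0.179071 + (-0.180888)) = 0.580111
w(1.41) ≈ 0.5801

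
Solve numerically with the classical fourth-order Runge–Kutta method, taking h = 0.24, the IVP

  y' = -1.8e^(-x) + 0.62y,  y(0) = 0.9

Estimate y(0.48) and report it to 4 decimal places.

RK4: k1 = f(x_n, y_n); k2 = f(x_n + h/2, y_n + (h/2)·k1); k3 = f(x_n + h/2, y_n + (h/2)·k2); k4 = f(x_n + h, y_n + h·k3); y_{n+1} = y_n + (h/6)·(k1 + 2k2 + 2k3 + k4).
x=0.000000, y=0.900000:
  k1 = f(0.000000, 0.900000) = -1.242000
  k2 = f(0.120000, 0.750960) = -1.130862
  k3 = f(0.120000, 0.764297) = -1.122593
  k4 = f(0.240000, 0.630578) = -1.024972
  y ← 0.900000 + (0.24/6)·(k1 + 2k2 + 2k3 + k4) = 0.629045
x=0.240000, y=0.629045:
  k1 = f(0.240000, 0.629045) = -1.025922
  k2 = f(0.360000, 0.505934) = -0.942138
  k3 = f(0.360000, 0.515988) = -0.935905
  k4 = f(0.480000, 0.404428) = -0.863065
  y ← 0.629045 + (0.24/6)·(k1 + 2k2 + 2k3 + k4) = 0.403242
y(0.48) ≈ 0.4032

0.4032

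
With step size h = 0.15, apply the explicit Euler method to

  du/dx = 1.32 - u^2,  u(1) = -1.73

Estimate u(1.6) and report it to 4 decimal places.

Euler: u_{n+1} = u_n + h·f(x_n, u_n).
x=1.000000, u=-1.730000: f=-1.672900 → u ← -1.730000 + 0.15·(-1.672900) = -1.980935
x=1.150000, u=-1.980935: f=-2.604103 → u ← -1.980935 + 0.15·(-2.604103) = -2.371551
x=1.300000, u=-2.371551: f=-4.304252 → u ← -2.371551 + 0.15·(-4.304252) = -3.017188
x=1.450000, u=-3.017188: f=-7.783425 → u ← -3.017188 + 0.15·(-7.783425) = -4.184702
u(1.6) ≈ -4.1847

-4.1847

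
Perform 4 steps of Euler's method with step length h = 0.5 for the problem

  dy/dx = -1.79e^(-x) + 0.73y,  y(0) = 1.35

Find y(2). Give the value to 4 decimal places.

Euler: y_{n+1} = y_n + h·f(x_n, y_n).
x=0.000000, y=1.350000: f=-0.804500 → y ← 1.350000 + 0.5·(-0.804500) = 0.947750
x=0.500000, y=0.947750: f=-0.393832 → y ← 0.947750 + 0.5·(-0.393832) = 0.750834
x=1.000000, y=0.750834: f=-0.110396 → y ← 0.750834 + 0.5·(-0.110396) = 0.695636
x=1.500000, y=0.695636: f=0.108411 → y ← 0.695636 + 0.5·0.108411 = 0.749842
y(2) ≈ 0.7498

0.7498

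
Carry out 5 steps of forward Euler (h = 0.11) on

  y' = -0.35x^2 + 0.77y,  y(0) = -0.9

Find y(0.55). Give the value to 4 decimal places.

-1.3662

Euler: y_{n+1} = y_n + h·f(x_n, y_n).
x=0.000000, y=-0.900000: f=-0.693000 → y ← -0.900000 + 0.11·(-0.693000) = -0.976230
x=0.110000, y=-0.976230: f=-0.755932 → y ← -0.976230 + 0.11·(-0.755932) = -1.059383
x=0.220000, y=-1.059383: f=-0.832665 → y ← -1.059383 + 0.11·(-0.832665) = -1.150976
x=0.330000, y=-1.150976: f=-0.924366 → y ← -1.150976 + 0.11·(-0.924366) = -1.252656
x=0.440000, y=-1.252656: f=-1.032305 → y ← -1.252656 + 0.11·(-1.032305) = -1.366209
y(0.55) ≈ -1.3662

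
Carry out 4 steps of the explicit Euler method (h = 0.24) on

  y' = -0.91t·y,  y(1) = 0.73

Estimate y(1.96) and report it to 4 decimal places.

0.1758

Euler: y_{n+1} = y_n + h·f(t_n, y_n).
t=1.000000, y=0.730000: f=-0.664300 → y ← 0.730000 + 0.24·(-0.664300) = 0.570568
t=1.240000, y=0.570568: f=-0.643829 → y ← 0.570568 + 0.24·(-0.643829) = 0.416049
t=1.480000, y=0.416049: f=-0.560335 → y ← 0.416049 + 0.24·(-0.560335) = 0.281569
t=1.720000, y=0.281569: f=-0.440711 → y ← 0.281569 + 0.24·(-0.440711) = 0.175798
y(1.96) ≈ 0.1758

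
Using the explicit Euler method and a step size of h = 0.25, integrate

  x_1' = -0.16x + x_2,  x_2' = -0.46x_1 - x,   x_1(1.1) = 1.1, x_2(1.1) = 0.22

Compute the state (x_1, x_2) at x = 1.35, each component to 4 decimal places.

1.1110, -0.1815

Euler on (x_1,x_2): x_1_{n+1} = x_1_n + h·x_1', x_2_{n+1} = x_2_n + h·x_2'.
1.100000: (1.100000, 0.220000); f=(0.044000, -1.606000) → (1.111000, -0.181500)
(x_1(1.35), x_2(1.35)) ≈ (1.1110, -0.1815)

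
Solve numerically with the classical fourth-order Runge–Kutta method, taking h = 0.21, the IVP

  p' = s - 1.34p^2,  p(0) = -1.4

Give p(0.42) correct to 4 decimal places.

RK4: k1 = f(s_n, p_n); k2 = f(s_n + h/2, p_n + (h/2)·k1); k3 = f(s_n + h/2, p_n + (h/2)·k2); k4 = f(s_n + h, p_n + h·k3); p_{n+1} = p_n + (h/6)·(k1 + 2k2 + 2k3 + k4).
s=0.000000, p=-1.400000:
  k1 = f(0.000000, -1.400000) = -2.626400
  k2 = f(0.105000, -1.675772) = -3.658004
  k3 = f(0.105000, -1.784090) = -4.160191
  k4 = f(0.210000, -2.273640) = -6.717049
  p ← -1.400000 + (0.21/6)·(k1 + 2k2 + 2k3 + k4) = -2.274294
s=0.210000, p=-2.274294:
  k1 = f(0.210000, -2.274294) = -6.721036
  k2 = f(0.315000, -2.980003) = -11.584761
  k3 = f(0.315000, -3.490694) = -16.012828
  k4 = f(0.420000, -5.636988) = -42.159355
  p ← -2.274294 + (0.21/6)·(k1 + 2k2 + 2k3 + k4) = -5.916939
p(0.42) ≈ -5.9169

-5.9169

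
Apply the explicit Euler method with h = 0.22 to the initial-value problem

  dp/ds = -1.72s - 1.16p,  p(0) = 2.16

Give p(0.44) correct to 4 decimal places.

Euler: p_{n+1} = p_n + h·f(s_n, p_n).
s=0.000000, p=2.160000: f=-2.505600 → p ← 2.160000 + 0.22·(-2.505600) = 1.608768
s=0.220000, p=1.608768: f=-2.244571 → p ← 1.608768 + 0.22·(-2.244571) = 1.114962
p(0.44) ≈ 1.1150

1.1150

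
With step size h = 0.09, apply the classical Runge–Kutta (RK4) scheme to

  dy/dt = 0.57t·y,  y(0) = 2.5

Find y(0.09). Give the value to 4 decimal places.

2.5058

RK4: k1 = f(t_n, y_n); k2 = f(t_n + h/2, y_n + (h/2)·k1); k3 = f(t_n + h/2, y_n + (h/2)·k2); k4 = f(t_n + h, y_n + h·k3); y_{n+1} = y_n + (h/6)·(k1 + 2k2 + 2k3 + k4).
t=0.000000, y=2.500000:
  k1 = f(0.000000, 2.500000) = 0.000000
  k2 = f(0.045000, 2.500000) = 0.064125
  k3 = f(0.045000, 2.502886) = 0.064199
  k4 = f(0.090000, 2.505778) = 0.128546
  y ← 2.500000 + (0.09/6)·(k1 + 2k2 + 2k3 + k4) = 2.505778
y(0.09) ≈ 2.5058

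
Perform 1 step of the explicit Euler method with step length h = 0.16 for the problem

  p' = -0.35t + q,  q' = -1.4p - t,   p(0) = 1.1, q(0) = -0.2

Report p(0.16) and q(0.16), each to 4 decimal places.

1.0680, -0.4464

Euler on (p,q): p_{n+1} = p_n + h·p', q_{n+1} = q_n + h·q'.
0.000000: (1.100000, -0.200000); f=(-0.200000, -1.540000) → (1.068000, -0.446400)
(p(0.16), q(0.16)) ≈ (1.0680, -0.4464)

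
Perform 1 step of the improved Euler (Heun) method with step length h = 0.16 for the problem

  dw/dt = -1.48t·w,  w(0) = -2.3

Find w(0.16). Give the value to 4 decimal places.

-2.2564

Heun: k1 = f(t_n, w_n); k2 = f(t_n + h, w_n + h·k1); w_{n+1} = w_n + (h/2)·(k1 + k2).
t=0.000000, w=-2.300000:
  k1 = f(0.000000, -2.300000) = 0.000000
  k2 = f(0.160000, -2.300000) = 0.544640
  w ← -2.300000 + (0.16/2)·(0.000000 + 0.544640) = -2.256429
w(0.16) ≈ -2.2564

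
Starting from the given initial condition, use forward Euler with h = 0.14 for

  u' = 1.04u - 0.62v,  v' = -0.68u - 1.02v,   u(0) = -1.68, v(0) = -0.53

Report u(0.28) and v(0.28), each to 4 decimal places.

-2.1266, -0.0735

Euler on (u,v): u_{n+1} = u_n + h·u', v_{n+1} = v_n + h·v'.
0.000000: (-1.680000, -0.530000); f=(-1.418600, 1.683000) → (-1.878604, -0.294380)
0.140000: (-1.878604, -0.294380); f=(-1.771233, 1.577718) → (-2.126577, -0.073499)
(u(0.28), v(0.28)) ≈ (-2.1266, -0.0735)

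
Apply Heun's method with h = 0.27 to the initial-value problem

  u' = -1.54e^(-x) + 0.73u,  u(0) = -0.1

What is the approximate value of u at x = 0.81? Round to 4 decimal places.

-1.3993

Heun: k1 = f(x_n, u_n); k2 = f(x_n + h, u_n + h·k1); u_{n+1} = u_n + (h/2)·(k1 + k2).
x=0.000000, u=-0.100000:
  k1 = f(0.000000, -0.100000) = -1.613000
  k2 = f(0.270000, -0.535510) = -1.566527
  u ← -0.100000 + (0.27/2)·(-1.613000 + (-1.566527)) = -0.529236
x=0.270000, u=-0.529236:
  k1 = f(0.270000, -0.529236) = -1.561947
  k2 = f(0.540000, -0.950962) = -1.591634
  u ← -0.529236 + (0.27/2)·(-1.561947 + (-1.591634)) = -0.954970
x=0.540000, u=-0.954970:
  k1 = f(0.540000, -0.954970) = -1.594560
  k2 = f(0.810000, -1.385501) = -1.696497
  u ← -0.954970 + (0.27/2)·(-1.594560 + (-1.696497)) = -1.399262
u(0.81) ≈ -1.3993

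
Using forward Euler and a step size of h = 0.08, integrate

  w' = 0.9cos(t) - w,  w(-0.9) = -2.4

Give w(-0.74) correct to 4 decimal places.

Euler: w_{n+1} = w_n + h·f(t_n, w_n).
t=-0.900000, w=-2.400000: f=2.959449 → w ← -2.400000 + 0.08·2.959449 = -2.163244
t=-0.820000, w=-2.163244: f=2.777243 → w ← -2.163244 + 0.08·2.777243 = -1.941065
w(-0.74) ≈ -1.9411

-1.9411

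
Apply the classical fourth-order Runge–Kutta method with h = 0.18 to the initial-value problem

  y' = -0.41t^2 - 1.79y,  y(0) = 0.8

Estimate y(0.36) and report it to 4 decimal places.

0.4145

RK4: k1 = f(t_n, y_n); k2 = f(t_n + h/2, y_n + (h/2)·k1); k3 = f(t_n + h/2, y_n + (h/2)·k2); k4 = f(t_n + h, y_n + h·k3); y_{n+1} = y_n + (h/6)·(k1 + 2k2 + 2k3 + k4).
t=0.000000, y=0.800000:
  k1 = f(0.000000, 0.800000) = -1.432000
  k2 = f(0.090000, 0.671120) = -1.204626
  k3 = f(0.090000, 0.691584) = -1.241256
  k4 = f(0.180000, 0.576574) = -1.045351
  y ← 0.800000 + (0.18/6)·(k1 + 2k2 + 2k3 + k4) = 0.578927
t=0.180000, y=0.578927:
  k1 = f(0.180000, 0.578927) = -1.049563
  k2 = f(0.270000, 0.484466) = -0.897083
  k3 = f(0.270000, 0.498189) = -0.921647
  k4 = f(0.360000, 0.413030) = -0.792460
  y ← 0.578927 + (0.18/6)·(k1 + 2k2 + 2k3 + k4) = 0.414542
y(0.36) ≈ 0.4145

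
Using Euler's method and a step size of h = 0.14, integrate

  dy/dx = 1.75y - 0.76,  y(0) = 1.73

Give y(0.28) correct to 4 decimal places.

Euler: y_{n+1} = y_n + h·f(x_n, y_n).
x=0.000000, y=1.730000: f=2.267500 → y ← 1.730000 + 0.14·2.267500 = 2.047450
x=0.140000, y=2.047450: f=2.823037 → y ← 2.047450 + 0.14·2.823037 = 2.442675
y(0.28) ≈ 2.4427

2.4427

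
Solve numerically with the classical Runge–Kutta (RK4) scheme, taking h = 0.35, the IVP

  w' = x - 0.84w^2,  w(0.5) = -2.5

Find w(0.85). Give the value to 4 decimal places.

RK4: k1 = f(x_n, w_n); k2 = f(x_n + h/2, w_n + (h/2)·k1); k3 = f(x_n + h/2, w_n + (h/2)·k2); k4 = f(x_n + h, w_n + h·k3); w_{n+1} = w_n + (h/6)·(k1 + 2k2 + 2k3 + k4).
x=0.500000, w=-2.500000:
  k1 = f(0.500000, -2.500000) = -4.750000
  k2 = f(0.675000, -3.331250) = -8.646670
  k3 = f(0.675000, -4.013167) = -12.853630
  k4 = f(0.850000, -6.998770) = -40.295542
  w ← -2.500000 + (0.35/6)·(k1 + 2k2 + 2k3 + k4) = -7.636025
w(0.85) ≈ -7.6360

-7.6360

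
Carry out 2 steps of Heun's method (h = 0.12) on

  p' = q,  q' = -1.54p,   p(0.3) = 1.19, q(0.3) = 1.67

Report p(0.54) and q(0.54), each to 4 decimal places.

1.5337, 1.1612

Heun on (p,q): k1 = f(t_n, state_n); k2 = f(t_n + h, state_n + h·k1); state_{n+1} = state_n + (h/2)·(k1 + k2).
0.300000: (1.190000, 1.670000)
  k1 = (1.670000, -1.832600)
  predictor → (1.390400, 1.450088)
  k2 = (1.450088, -2.141216)
  → (1.377205, 1.431571)
0.420000: (1.377205, 1.431571)
  k1 = (1.431571, -2.120896)
  predictor → (1.548994, 1.177064)
  k2 = (1.177064, -2.385450)
  → (1.533723, 1.161190)
(p(0.54), q(0.54)) ≈ (1.5337, 1.1612)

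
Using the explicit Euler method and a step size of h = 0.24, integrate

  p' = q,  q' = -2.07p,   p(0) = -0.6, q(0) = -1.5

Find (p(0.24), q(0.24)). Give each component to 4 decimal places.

Euler on (p,q): p_{n+1} = p_n + h·p', q_{n+1} = q_n + h·q'.
0.000000: (-0.600000, -1.500000); f=(-1.500000, 1.242000) → (-0.960000, -1.201920)
(p(0.24), q(0.24)) ≈ (-0.9600, -1.2019)

-0.9600, -1.2019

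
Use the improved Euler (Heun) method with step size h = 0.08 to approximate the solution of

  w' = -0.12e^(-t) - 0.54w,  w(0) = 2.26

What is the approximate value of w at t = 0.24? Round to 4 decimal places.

Heun: k1 = f(t_n, w_n); k2 = f(t_n + h, w_n + h·k1); w_{n+1} = w_n + (h/2)·(k1 + k2).
t=0.000000, w=2.260000:
  k1 = f(0.000000, 2.260000) = -1.340400
  k2 = f(0.080000, 2.152768) = -1.273269
  w ← 2.260000 + (0.08/2)·(-1.340400 + (-1.273269)) = 2.155453
t=0.080000, w=2.155453:
  k1 = f(0.080000, 2.155453) = -1.274719
  k2 = f(0.160000, 2.053476) = -1.211134
  w ← 2.155453 + (0.08/2)·(-1.274719 + (-1.211134)) = 2.056019
t=0.160000, w=2.056019:
  k1 = f(0.160000, 2.056019) = -1.212508
  k2 = f(0.240000, 1.959019) = -1.152265
  w ← 2.056019 + (0.08/2)·(-1.212508 + (-1.152265)) = 1.961428
w(0.24) ≈ 1.9614

1.9614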